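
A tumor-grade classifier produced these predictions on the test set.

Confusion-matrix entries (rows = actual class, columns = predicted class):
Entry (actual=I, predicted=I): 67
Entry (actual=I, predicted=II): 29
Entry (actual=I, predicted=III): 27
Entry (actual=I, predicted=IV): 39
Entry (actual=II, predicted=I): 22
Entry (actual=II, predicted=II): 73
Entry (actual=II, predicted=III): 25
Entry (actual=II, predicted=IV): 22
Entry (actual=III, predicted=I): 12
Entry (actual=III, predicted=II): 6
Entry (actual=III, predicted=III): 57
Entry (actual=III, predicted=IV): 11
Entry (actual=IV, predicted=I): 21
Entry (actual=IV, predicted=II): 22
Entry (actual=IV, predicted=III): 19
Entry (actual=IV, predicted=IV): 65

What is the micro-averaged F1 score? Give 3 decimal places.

0.507

Micro-averaging pools counts across classes: ΣTP=262, ΣFP=255, ΣFN=255.
Micro-F1 score = 2·TP/(2·TP+FP+FN) on pooled counts = 0.507 (equals overall accuracy in single-label multiclass).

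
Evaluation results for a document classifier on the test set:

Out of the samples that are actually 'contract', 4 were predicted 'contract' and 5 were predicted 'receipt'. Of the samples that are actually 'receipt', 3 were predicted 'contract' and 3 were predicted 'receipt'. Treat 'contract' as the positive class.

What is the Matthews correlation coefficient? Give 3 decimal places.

MCC = (TP·TN − FP·FN) / √((TP+FP)(TP+FN)(TN+FP)(TN+FN))
Numerator = 4·3 − 3·5 = -3
Denominator = √(7·9·6·8) = √3024 = 54.9909
MCC = -3 / 54.9909 = -0.055

-0.055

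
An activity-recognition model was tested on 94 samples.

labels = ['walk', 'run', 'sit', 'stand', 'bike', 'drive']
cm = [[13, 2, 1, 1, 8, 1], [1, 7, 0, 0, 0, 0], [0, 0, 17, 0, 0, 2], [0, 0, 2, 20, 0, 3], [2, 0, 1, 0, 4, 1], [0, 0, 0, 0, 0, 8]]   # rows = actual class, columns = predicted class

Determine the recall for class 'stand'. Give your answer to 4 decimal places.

0.8000

recall = TP/(TP+FN).
stand: TP=20, FN=0+0+2+0+3=5 → 20/25 = 0.80000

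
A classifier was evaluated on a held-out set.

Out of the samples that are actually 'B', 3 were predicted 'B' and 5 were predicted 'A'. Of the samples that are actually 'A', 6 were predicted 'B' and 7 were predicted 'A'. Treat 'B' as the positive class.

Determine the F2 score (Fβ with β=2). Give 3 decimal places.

0.366

Fβ = (1+β²)·TP / ((1+β²)·TP + β²·FN + FP), with β²=4
= 5·3 / (5·3 + 4·5 + 6) = 0.366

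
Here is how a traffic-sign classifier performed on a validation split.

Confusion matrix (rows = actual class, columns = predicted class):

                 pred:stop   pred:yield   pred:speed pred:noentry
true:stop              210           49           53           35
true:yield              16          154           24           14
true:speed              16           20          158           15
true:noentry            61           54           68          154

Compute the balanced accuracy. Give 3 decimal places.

Balanced accuracy = mean of per-class recall.
  stop: recall = 210/347 = 0.6052
  yield: recall = 154/208 = 0.7404
  speed: recall = 158/209 = 0.7560
  noentry: recall = 154/337 = 0.4570
Mean = (0.6052 + 0.7404 + 0.7560 + 0.4570) / 4 = 0.640

0.640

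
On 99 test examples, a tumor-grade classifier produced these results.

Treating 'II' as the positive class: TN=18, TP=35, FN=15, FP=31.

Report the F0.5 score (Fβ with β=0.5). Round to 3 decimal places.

Fβ = (1+β²)·TP / ((1+β²)·TP + β²·FN + FP), with β²=1/4
= 1.25·35 / (1.25·35 + 0.25·15 + 31) = 0.557

0.557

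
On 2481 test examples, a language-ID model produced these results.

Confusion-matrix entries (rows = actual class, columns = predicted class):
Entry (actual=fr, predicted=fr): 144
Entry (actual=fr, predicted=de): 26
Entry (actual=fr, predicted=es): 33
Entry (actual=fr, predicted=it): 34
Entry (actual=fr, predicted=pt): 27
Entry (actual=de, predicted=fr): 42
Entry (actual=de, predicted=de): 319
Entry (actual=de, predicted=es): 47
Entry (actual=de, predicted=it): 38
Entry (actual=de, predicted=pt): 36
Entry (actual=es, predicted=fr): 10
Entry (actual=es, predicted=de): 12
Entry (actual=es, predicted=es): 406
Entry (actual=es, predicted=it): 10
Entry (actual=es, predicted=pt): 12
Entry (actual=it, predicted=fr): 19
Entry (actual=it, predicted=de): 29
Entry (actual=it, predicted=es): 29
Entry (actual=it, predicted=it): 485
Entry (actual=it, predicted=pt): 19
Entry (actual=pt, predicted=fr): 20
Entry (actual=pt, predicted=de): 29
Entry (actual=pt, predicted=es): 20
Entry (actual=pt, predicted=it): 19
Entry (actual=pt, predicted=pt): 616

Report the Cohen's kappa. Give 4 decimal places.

Observed agreement pₒ = trace/N = 1970/2481 = 0.79403
Expected agreement pₑ = Σ (rowᵢ·colᵢ)/N² = (264·235 + 482·415 + 450·535 + 581·586 + 704·710)/2481² = 0.21820
κ = (pₒ − pₑ)/(1 − pₑ) = (0.79403 − 0.21820)/(1 − 0.21820) = 0.7365

0.7365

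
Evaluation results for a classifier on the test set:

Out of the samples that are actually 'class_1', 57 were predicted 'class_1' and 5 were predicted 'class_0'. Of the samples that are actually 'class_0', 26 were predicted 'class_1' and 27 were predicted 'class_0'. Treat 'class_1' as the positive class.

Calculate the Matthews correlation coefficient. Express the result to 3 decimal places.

MCC = (TP·TN − FP·FN) / √((TP+FP)(TP+FN)(TN+FP)(TN+FN))
Numerator = 57·27 − 26·5 = 1409
Denominator = √(83·62·53·32) = √8727616 = 2954.2539
MCC = 1409 / 2954.2539 = 0.477

0.477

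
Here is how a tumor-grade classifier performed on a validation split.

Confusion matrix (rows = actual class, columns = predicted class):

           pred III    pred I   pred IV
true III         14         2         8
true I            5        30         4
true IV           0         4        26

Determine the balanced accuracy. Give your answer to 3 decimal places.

0.740

Balanced accuracy = mean of per-class recall.
  III: recall = 14/24 = 0.5833
  I: recall = 30/39 = 0.7692
  IV: recall = 26/30 = 0.8667
Mean = (0.5833 + 0.7692 + 0.8667) / 3 = 0.740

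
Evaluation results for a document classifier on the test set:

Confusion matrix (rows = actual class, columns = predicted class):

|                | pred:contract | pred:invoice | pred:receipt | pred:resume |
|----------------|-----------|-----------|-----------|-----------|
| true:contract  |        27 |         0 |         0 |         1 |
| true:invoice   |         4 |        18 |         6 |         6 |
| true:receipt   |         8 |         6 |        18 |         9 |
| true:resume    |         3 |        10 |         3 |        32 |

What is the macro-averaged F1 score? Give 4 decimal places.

0.6242

Per-class F1 score (2·TP/(2·TP+FP+FN)):
  contract: TP=27, FP=4+8+3=15, FN=0+0+1=1 → 54/70 = 0.77143
  invoice: TP=18, FP=0+6+10=16, FN=4+6+6=16 → 36/68 = 0.52941
  receipt: TP=18, FP=0+6+3=9, FN=8+6+9=23 → 36/68 = 0.52941
  resume: TP=32, FP=1+6+9=16, FN=3+10+3=16 → 64/96 = 0.66667
Macro-F1 score = mean = (0.77143 + 0.52941 + 0.52941 + 0.66667) / 4 = 0.6242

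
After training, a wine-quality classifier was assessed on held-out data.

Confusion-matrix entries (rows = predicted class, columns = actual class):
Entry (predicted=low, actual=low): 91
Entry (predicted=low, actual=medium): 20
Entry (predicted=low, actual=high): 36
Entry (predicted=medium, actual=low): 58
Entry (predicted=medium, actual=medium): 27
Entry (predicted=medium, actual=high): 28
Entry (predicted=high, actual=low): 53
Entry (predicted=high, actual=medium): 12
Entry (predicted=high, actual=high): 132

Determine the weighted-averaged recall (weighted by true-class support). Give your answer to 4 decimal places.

0.5470

Per-class recall (TP/(TP+FN)):
  low: TP=91, FN=58+53=111 → 91/202 = 0.45050
  medium: TP=27, FN=20+12=32 → 27/59 = 0.45763
  high: TP=132, FN=36+28=64 → 132/196 = 0.67347
Weighted-recall = Σ (supportᵢ/N)·recallᵢ with N=457: (202/457)·0.45050 + (59/457)·0.45763 + (196/457)·0.67347 = 0.5470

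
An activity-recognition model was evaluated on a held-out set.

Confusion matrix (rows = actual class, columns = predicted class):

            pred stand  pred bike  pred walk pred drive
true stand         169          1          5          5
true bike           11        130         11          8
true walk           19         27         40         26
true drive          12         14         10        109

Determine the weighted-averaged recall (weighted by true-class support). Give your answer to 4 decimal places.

0.7504

Per-class recall (TP/(TP+FN)):
  stand: TP=169, FN=1+5+5=11 → 169/180 = 0.93889
  bike: TP=130, FN=11+11+8=30 → 130/160 = 0.81250
  walk: TP=40, FN=19+27+26=72 → 40/112 = 0.35714
  drive: TP=109, FN=12+14+10=36 → 109/145 = 0.75172
Weighted-recall = Σ (supportᵢ/N)·recallᵢ with N=597: (180/597)·0.93889 + (160/597)·0.81250 + (112/597)·0.35714 + (145/597)·0.75172 = 0.7504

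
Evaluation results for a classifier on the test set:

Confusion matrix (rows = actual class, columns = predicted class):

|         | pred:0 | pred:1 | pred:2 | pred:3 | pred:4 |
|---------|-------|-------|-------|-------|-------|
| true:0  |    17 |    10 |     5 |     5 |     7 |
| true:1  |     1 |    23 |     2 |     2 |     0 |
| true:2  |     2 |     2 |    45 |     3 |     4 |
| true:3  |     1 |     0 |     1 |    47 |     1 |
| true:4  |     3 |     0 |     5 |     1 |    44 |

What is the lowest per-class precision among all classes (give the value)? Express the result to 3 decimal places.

0.657

Per-class precision (TP/(TP+FP)):
  0: TP=17, FP=1+2+1+3=7 → 17/24 = 0.7083
  1: TP=23, FP=10+2+0+0=12 → 23/35 = 0.6571
  2: TP=45, FP=5+2+1+5=13 → 45/58 = 0.7759
  3: TP=47, FP=5+2+3+1=11 → 47/58 = 0.8103
  4: TP=44, FP=7+0+4+1=12 → 44/56 = 0.7857
Lowest is class '1' with precision = 0.657.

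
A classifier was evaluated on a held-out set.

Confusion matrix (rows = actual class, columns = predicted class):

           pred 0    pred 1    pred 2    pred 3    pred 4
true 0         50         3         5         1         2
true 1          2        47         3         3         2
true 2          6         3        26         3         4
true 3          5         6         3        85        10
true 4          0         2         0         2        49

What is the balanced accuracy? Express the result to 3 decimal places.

Balanced accuracy = mean of per-class recall.
  0: recall = 50/61 = 0.8197
  1: recall = 47/57 = 0.8246
  2: recall = 26/42 = 0.6190
  3: recall = 85/109 = 0.7798
  4: recall = 49/53 = 0.9245
Mean = (0.8197 + 0.8246 + 0.6190 + 0.7798 + 0.9245) / 5 = 0.794

0.794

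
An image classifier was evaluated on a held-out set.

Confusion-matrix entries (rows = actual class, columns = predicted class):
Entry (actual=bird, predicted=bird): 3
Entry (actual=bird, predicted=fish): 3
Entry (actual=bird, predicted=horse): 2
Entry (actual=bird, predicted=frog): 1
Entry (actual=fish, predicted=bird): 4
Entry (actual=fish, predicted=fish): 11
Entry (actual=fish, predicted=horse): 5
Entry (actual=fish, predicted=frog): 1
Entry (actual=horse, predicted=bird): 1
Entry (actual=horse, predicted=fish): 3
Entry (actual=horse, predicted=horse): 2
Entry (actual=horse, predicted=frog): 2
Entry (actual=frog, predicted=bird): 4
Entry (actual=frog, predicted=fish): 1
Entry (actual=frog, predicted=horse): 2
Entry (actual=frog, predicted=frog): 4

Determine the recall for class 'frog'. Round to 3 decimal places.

0.364

Take TP from the diagonal, FP from the rest of the 'frog' prediction marginal, FN from the rest of the 'frog' actual marginal.
recall = TP/(TP+FN).
frog: TP=4, FN=4+1+2=7 → 4/11 = 0.3636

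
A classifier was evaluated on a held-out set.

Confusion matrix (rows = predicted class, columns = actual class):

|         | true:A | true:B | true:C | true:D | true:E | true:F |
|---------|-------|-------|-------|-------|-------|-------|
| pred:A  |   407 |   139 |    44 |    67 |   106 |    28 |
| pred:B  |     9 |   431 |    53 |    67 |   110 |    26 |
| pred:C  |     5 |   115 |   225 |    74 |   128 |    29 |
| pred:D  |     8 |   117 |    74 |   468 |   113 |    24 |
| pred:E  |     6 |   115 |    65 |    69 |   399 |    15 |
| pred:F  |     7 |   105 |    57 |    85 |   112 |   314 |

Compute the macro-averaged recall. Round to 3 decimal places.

0.579

Per-class recall (TP/(TP+FN)):
  A: TP=407, FN=9+5+8+6+7=35 → 407/442 = 0.9208
  B: TP=431, FN=139+115+117+115+105=591 → 431/1022 = 0.4217
  C: TP=225, FN=44+53+74+65+57=293 → 225/518 = 0.4344
  D: TP=468, FN=67+67+74+69+85=362 → 468/830 = 0.5639
  E: TP=399, FN=106+110+128+113+112=569 → 399/968 = 0.4122
  F: TP=314, FN=28+26+29+24+15=122 → 314/436 = 0.7202
Macro-recall = mean = (0.9208 + 0.4217 + 0.4344 + 0.5639 + 0.4122 + 0.7202) / 6 = 0.579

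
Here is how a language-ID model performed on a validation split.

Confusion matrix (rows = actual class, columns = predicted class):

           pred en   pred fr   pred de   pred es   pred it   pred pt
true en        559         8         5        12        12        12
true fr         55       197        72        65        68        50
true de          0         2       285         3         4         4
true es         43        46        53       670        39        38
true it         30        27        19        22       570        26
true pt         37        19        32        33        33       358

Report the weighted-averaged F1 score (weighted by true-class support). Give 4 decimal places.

0.7433

Per-class F1 score (2·TP/(2·TP+FP+FN)):
  en: TP=559, FP=55+0+43+30+37=165, FN=8+5+12+12+12=49 → 1118/1332 = 0.83934
  fr: TP=197, FP=8+2+46+27+19=102, FN=55+72+65+68+50=310 → 394/806 = 0.48883
  de: TP=285, FP=5+72+53+19+32=181, FN=0+2+3+4+4=13 → 570/764 = 0.74607
  es: TP=670, FP=12+65+3+22+33=135, FN=43+46+53+39+38=219 → 1340/1694 = 0.79103
  it: TP=570, FP=12+68+4+39+33=156, FN=30+27+19+22+26=124 → 1140/1420 = 0.80282
  pt: TP=358, FP=12+50+4+38+26=130, FN=37+19+32+33+33=154 → 716/1000 = 0.71600
Weighted-F1 score = Σ (supportᵢ/N)·F1 scoreᵢ with N=3508: (608/3508)·0.83934 + (507/3508)·0.48883 + (298/3508)·0.74607 + (889/3508)·0.79103 + (694/3508)·0.80282 + (512/3508)·0.71600 = 0.7433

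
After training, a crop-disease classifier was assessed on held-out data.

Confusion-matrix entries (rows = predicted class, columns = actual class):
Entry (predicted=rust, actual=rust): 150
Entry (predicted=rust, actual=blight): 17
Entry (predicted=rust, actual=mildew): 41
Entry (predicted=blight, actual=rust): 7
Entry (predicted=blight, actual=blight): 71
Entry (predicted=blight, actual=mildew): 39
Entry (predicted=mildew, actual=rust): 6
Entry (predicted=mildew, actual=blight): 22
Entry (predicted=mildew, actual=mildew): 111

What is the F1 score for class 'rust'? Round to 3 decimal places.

Treat 'rust' as positive and all other classes as negative.
F1 score = 2·TP/(2·TP+FP+FN).
rust: TP=150, FP=17+41=58, FN=7+6=13 → 300/371 = 0.8086

0.809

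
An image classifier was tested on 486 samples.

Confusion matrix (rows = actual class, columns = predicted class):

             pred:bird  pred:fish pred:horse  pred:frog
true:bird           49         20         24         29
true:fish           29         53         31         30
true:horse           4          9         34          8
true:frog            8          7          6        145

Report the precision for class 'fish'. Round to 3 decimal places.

0.596

Take TP from the diagonal, FP from the rest of the 'fish' prediction marginal, FN from the rest of the 'fish' actual marginal.
precision = TP/(TP+FP).
fish: TP=53, FP=20+9+7=36 → 53/89 = 0.5955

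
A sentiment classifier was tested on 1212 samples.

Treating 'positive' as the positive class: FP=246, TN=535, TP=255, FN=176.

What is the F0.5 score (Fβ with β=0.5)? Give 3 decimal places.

0.524

Fβ = (1+β²)·TP / ((1+β²)·TP + β²·FN + FP), with β²=1/4
= 1.25·255 / (1.25·255 + 0.25·176 + 246) = 0.524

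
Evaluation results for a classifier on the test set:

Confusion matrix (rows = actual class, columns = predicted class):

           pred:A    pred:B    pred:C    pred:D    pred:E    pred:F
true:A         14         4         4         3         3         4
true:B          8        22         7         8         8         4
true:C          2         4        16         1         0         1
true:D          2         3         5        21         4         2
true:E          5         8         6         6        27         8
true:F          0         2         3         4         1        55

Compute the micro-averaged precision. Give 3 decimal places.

Micro-averaging pools counts across classes: ΣTP=155, ΣFP=120, ΣFN=120.
Micro-precision = TP/(TP+FP) on pooled counts = 0.564 (equals overall accuracy in single-label multiclass).

0.564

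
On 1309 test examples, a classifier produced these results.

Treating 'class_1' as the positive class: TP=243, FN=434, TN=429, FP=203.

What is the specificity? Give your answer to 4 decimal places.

Specificity = TN/(TN+FP) = 429/(429+203) = 0.6788

0.6788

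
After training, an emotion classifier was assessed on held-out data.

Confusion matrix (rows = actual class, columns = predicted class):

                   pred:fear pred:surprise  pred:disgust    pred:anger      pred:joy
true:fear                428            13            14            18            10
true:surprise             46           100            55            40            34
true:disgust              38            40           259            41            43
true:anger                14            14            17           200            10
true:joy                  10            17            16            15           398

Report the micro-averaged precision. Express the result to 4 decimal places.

0.7328

Micro-averaging pools counts across classes: ΣTP=1385, ΣFP=505, ΣFN=505.
Micro-precision = TP/(TP+FP) on pooled counts = 0.7328 (equals overall accuracy in single-label multiclass).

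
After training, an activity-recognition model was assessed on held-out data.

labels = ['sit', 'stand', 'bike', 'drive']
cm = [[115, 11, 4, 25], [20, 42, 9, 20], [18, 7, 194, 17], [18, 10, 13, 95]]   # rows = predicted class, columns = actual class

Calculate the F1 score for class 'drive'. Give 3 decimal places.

Treat 'drive' as positive and all other classes as negative.
F1 score = 2·TP/(2·TP+FP+FN).
drive: TP=95, FP=18+10+13=41, FN=25+20+17=62 → 190/293 = 0.6485

0.648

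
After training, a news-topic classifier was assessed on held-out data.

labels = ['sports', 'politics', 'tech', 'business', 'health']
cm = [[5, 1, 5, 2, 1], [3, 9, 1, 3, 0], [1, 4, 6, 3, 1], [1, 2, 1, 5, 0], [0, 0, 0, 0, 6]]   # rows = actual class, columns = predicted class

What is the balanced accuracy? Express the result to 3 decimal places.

0.575

Balanced accuracy = mean of per-class recall.
  sports: recall = 5/14 = 0.3571
  politics: recall = 9/16 = 0.5625
  tech: recall = 6/15 = 0.4000
  business: recall = 5/9 = 0.5556
  health: recall = 6/6 = 1.0000
Mean = (0.3571 + 0.5625 + 0.4000 + 0.5556 + 1.0000) / 5 = 0.575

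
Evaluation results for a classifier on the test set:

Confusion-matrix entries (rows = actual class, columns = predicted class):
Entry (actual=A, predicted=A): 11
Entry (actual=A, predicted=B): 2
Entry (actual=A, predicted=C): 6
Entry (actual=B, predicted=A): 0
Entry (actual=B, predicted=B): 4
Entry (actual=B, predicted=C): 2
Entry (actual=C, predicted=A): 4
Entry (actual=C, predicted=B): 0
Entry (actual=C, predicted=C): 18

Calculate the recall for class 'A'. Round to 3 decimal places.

Treat 'A' as positive and all other classes as negative.
recall = TP/(TP+FN).
A: TP=11, FN=2+6=8 → 11/19 = 0.5789

0.579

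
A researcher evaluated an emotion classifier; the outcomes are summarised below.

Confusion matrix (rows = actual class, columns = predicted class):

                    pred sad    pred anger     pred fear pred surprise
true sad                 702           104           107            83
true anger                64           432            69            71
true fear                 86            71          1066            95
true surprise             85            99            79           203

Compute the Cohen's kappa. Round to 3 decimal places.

Observed agreement pₒ = trace/N = 2403/3416 = 0.7035
Expected agreement pₑ = Σ (rowᵢ·colᵢ)/N² = (996·937 + 636·706 + 1318·1321 + 466·452)/3416² = 0.2857
κ = (pₒ − pₑ)/(1 − pₑ) = (0.7035 − 0.2857)/(1 − 0.2857) = 0.585

0.585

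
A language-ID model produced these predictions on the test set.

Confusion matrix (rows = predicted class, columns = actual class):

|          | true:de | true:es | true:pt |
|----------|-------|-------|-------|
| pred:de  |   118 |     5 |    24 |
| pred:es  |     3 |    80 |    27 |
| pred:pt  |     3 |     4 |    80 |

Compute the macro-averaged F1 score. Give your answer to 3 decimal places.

0.803

Per-class F1 score (2·TP/(2·TP+FP+FN)):
  de: TP=118, FP=5+24=29, FN=3+3=6 → 236/271 = 0.8708
  es: TP=80, FP=3+27=30, FN=5+4=9 → 160/199 = 0.8040
  pt: TP=80, FP=3+4=7, FN=24+27=51 → 160/218 = 0.7339
Macro-F1 score = mean = (0.8708 + 0.8040 + 0.7339) / 3 = 0.803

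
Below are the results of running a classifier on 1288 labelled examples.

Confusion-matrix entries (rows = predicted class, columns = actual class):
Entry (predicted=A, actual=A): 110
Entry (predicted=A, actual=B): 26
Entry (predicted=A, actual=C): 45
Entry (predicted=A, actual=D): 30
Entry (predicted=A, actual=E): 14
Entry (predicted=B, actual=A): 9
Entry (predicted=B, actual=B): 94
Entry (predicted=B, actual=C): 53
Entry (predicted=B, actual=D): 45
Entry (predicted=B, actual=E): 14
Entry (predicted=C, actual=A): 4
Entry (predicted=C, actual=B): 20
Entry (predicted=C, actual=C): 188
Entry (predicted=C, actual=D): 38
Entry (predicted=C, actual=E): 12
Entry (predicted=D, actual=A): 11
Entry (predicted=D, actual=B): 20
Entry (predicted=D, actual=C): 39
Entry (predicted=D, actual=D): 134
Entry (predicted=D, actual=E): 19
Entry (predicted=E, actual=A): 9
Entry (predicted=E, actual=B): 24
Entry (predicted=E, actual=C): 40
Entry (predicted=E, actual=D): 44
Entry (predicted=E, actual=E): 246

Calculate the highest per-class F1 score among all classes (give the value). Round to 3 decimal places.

Per-class F1 score (2·TP/(2·TP+FP+FN)):
  A: TP=110, FP=26+45+30+14=115, FN=9+4+11+9=33 → 220/368 = 0.5978
  B: TP=94, FP=9+53+45+14=121, FN=26+20+20+24=90 → 188/399 = 0.4712
  C: TP=188, FP=4+20+38+12=74, FN=45+53+39+40=177 → 376/627 = 0.5997
  D: TP=134, FP=11+20+39+19=89, FN=30+45+38+44=157 → 268/514 = 0.5214
  E: TP=246, FP=9+24+40+44=117, FN=14+14+12+19=59 → 492/668 = 0.7365
Highest is class 'E' with F1 score = 0.737.

0.737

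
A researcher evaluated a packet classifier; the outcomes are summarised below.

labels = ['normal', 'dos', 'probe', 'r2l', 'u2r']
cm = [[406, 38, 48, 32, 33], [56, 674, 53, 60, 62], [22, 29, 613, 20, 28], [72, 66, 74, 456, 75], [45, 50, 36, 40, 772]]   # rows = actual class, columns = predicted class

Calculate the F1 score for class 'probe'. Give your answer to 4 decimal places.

F1 score = 2·TP/(2·TP+FP+FN).
probe: TP=613, FP=48+53+74+36=211, FN=22+29+20+28=99 → 1226/1536 = 0.79818

0.7982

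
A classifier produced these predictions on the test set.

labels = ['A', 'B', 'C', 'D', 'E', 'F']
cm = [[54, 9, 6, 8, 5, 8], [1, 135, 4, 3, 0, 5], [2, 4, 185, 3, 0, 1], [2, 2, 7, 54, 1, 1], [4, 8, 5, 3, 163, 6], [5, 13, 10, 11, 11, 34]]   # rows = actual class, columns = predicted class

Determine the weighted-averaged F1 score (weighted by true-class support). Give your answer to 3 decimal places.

0.800

Per-class F1 score (2·TP/(2·TP+FP+FN)):
  A: TP=54, FP=1+2+2+4+5=14, FN=9+6+8+5+8=36 → 108/158 = 0.6835
  B: TP=135, FP=9+4+2+8+13=36, FN=1+4+3+0+5=13 → 270/319 = 0.8464
  C: TP=185, FP=6+4+7+5+10=32, FN=2+4+3+0+1=10 → 370/412 = 0.8981
  D: TP=54, FP=8+3+3+3+11=28, FN=2+2+7+1+1=13 → 108/149 = 0.7248
  E: TP=163, FP=5+0+0+1+11=17, FN=4+8+5+3+6=26 → 326/369 = 0.8835
  F: TP=34, FP=8+5+1+1+6=21, FN=5+13+10+11+11=50 → 68/139 = 0.4892
Weighted-F1 score = Σ (supportᵢ/N)·F1 scoreᵢ with N=773: (90/773)·0.6835 + (148/773)·0.8464 + (195/773)·0.8981 + (67/773)·0.7248 + (189/773)·0.8835 + (84/773)·0.4892 = 0.800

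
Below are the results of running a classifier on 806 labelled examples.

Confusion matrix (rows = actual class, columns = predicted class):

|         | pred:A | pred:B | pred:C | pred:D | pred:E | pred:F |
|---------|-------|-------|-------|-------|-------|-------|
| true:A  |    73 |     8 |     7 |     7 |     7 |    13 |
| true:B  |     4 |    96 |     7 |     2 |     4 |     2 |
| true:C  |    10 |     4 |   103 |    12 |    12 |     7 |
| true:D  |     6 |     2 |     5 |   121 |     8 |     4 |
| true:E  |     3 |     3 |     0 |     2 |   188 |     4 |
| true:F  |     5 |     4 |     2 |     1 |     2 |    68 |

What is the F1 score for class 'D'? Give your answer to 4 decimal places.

0.8316

One-vs-rest for 'D': TP = diagonal; FP = other classes predicted 'D'; FN = 'D' predicted as other.
F1 score = 2·TP/(2·TP+FP+FN).
D: TP=121, FP=7+2+12+2+1=24, FN=6+2+5+8+4=25 → 242/291 = 0.83162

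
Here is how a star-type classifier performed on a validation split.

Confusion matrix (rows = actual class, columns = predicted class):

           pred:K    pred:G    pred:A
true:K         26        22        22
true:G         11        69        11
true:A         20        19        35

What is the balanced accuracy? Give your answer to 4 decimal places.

Balanced accuracy = mean of per-class recall.
  K: recall = 26/70 = 0.37143
  G: recall = 69/91 = 0.75824
  A: recall = 35/74 = 0.47297
Mean = (0.37143 + 0.75824 + 0.47297) / 3 = 0.5342

0.5342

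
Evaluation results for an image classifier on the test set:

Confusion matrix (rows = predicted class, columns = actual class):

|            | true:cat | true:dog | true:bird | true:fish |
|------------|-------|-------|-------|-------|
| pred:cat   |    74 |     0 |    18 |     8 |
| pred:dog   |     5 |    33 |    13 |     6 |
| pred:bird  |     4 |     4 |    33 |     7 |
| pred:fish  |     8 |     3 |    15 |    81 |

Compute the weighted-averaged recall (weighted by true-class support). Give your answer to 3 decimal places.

Per-class recall (TP/(TP+FN)):
  cat: TP=74, FN=5+4+8=17 → 74/91 = 0.8132
  dog: TP=33, FN=0+4+3=7 → 33/40 = 0.8250
  bird: TP=33, FN=18+13+15=46 → 33/79 = 0.4177
  fish: TP=81, FN=8+6+7=21 → 81/102 = 0.7941
Weighted-recall = Σ (supportᵢ/N)·recallᵢ with N=312: (91/312)·0.8132 + (40/312)·0.8250 + (79/312)·0.4177 + (102/312)·0.7941 = 0.708

0.708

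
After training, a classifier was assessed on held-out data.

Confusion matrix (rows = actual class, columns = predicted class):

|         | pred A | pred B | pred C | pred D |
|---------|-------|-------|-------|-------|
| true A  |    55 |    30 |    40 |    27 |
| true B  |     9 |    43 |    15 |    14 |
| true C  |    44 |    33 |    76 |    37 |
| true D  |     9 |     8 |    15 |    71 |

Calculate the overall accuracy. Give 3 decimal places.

0.466

Accuracy = trace / total = (55+43+76+71=245) / 526 = 245/526 = 0.466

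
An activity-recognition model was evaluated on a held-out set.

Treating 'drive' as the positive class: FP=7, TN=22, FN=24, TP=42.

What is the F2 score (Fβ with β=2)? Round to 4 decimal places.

Fβ = (1+β²)·TP / ((1+β²)·TP + β²·FN + FP), with β²=4
= 5·42 / (5·42 + 4·24 + 7) = 0.6709

0.6709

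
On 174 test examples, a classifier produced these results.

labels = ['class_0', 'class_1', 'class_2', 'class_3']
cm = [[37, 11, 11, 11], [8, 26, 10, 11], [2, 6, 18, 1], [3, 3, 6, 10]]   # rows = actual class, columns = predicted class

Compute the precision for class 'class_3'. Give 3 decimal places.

One-vs-rest for 'class_3': TP = diagonal; FP = other classes predicted 'class_3'; FN = 'class_3' predicted as other.
precision = TP/(TP+FP).
class_3: TP=10, FP=11+11+1=23 → 10/33 = 0.3030

0.303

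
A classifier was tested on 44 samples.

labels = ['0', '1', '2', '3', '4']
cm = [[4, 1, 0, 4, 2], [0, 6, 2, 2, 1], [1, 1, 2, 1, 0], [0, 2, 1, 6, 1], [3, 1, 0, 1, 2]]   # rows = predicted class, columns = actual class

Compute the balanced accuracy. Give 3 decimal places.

0.441

Balanced accuracy = mean of per-class recall.
  0: recall = 4/8 = 0.5000
  1: recall = 6/11 = 0.5455
  2: recall = 2/5 = 0.4000
  3: recall = 6/14 = 0.4286
  4: recall = 2/6 = 0.3333
Mean = (0.5000 + 0.5455 + 0.4000 + 0.4286 + 0.3333) / 5 = 0.441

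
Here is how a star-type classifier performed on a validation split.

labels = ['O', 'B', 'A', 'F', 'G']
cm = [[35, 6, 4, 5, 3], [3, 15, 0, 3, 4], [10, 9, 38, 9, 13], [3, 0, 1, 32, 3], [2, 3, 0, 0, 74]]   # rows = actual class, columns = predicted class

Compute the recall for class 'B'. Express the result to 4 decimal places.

recall = TP/(TP+FN).
B: TP=15, FN=3+0+3+4=10 → 15/25 = 0.60000

0.6000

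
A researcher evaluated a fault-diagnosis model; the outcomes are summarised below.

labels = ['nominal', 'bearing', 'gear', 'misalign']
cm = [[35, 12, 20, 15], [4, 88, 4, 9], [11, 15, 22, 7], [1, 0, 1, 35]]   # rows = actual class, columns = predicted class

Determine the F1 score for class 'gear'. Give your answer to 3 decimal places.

One-vs-rest for 'gear': TP = diagonal; FP = other classes predicted 'gear'; FN = 'gear' predicted as other.
F1 score = 2·TP/(2·TP+FP+FN).
gear: TP=22, FP=20+4+1=25, FN=11+15+7=33 → 44/102 = 0.4314

0.431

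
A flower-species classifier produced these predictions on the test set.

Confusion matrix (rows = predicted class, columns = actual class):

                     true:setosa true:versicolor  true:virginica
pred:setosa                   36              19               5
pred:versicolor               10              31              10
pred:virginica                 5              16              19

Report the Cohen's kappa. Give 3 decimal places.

0.346

Observed agreement pₒ = trace/N = 86/151 = 0.5695
Expected agreement pₑ = Σ (rowᵢ·colᵢ)/N² = (51·60 + 66·51 + 34·40)/151² = 0.3415
κ = (pₒ − pₑ)/(1 − pₑ) = (0.5695 − 0.3415)/(1 − 0.3415) = 0.346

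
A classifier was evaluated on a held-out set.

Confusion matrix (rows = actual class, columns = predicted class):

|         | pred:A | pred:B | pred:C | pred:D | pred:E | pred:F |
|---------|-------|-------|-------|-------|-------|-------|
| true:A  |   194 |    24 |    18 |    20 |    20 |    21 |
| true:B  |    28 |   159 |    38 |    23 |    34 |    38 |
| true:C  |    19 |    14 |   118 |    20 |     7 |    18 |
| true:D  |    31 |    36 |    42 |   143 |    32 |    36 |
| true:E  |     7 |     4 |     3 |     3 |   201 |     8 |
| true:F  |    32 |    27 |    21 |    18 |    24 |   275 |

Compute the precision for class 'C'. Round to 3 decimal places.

precision = TP/(TP+FP).
C: TP=118, FP=18+38+42+3+21=122 → 118/240 = 0.4917

0.492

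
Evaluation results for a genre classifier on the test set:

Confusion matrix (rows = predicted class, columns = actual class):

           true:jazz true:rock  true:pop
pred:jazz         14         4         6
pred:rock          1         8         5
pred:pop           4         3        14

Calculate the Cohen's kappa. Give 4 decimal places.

0.4074

Observed agreement pₒ = trace/N = 36/59 = 0.61017
Expected agreement pₑ = Σ (rowᵢ·colᵢ)/N² = (19·24 + 15·14 + 25·21)/59² = 0.34214
κ = (pₒ − pₑ)/(1 − pₑ) = (0.61017 − 0.34214)/(1 − 0.34214) = 0.4074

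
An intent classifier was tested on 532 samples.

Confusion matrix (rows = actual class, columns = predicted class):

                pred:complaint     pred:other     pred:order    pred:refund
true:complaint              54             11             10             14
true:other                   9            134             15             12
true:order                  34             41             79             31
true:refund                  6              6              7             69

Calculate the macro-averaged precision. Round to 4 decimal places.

0.6204

Per-class precision (TP/(TP+FP)):
  complaint: TP=54, FP=9+34+6=49 → 54/103 = 0.52427
  other: TP=134, FP=11+41+6=58 → 134/192 = 0.69792
  order: TP=79, FP=10+15+7=32 → 79/111 = 0.71171
  refund: TP=69, FP=14+12+31=57 → 69/126 = 0.54762
Macro-precision = mean = (0.52427 + 0.69792 + 0.71171 + 0.54762) / 4 = 0.6204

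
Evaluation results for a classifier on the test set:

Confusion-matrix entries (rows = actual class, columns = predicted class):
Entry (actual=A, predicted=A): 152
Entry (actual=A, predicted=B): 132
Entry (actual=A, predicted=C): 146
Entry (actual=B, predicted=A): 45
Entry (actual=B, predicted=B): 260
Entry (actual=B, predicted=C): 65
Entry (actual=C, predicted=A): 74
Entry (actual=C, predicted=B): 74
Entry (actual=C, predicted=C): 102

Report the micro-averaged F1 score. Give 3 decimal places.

0.490

Micro-averaging pools counts across classes: ΣTP=514, ΣFP=536, ΣFN=536.
Micro-F1 score = 2·TP/(2·TP+FP+FN) on pooled counts = 0.490 (equals overall accuracy in single-label multiclass).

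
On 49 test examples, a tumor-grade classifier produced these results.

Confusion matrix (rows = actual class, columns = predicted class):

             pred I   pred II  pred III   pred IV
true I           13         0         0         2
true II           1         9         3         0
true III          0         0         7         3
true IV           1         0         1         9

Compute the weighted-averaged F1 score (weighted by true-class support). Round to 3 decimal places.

0.780

Per-class F1 score (2·TP/(2·TP+FP+FN)):
  I: TP=13, FP=1+0+1=2, FN=0+0+2=2 → 26/30 = 0.8667
  II: TP=9, FP=0+0+0=0, FN=1+3+0=4 → 18/22 = 0.8182
  III: TP=7, FP=0+3+1=4, FN=0+0+3=3 → 14/21 = 0.6667
  IV: TP=9, FP=2+0+3=5, FN=1+0+1=2 → 18/25 = 0.7200
Weighted-F1 score = Σ (supportᵢ/N)·F1 scoreᵢ with N=49: (15/49)·0.8667 + (13/49)·0.8182 + (10/49)·0.6667 + (11/49)·0.7200 = 0.780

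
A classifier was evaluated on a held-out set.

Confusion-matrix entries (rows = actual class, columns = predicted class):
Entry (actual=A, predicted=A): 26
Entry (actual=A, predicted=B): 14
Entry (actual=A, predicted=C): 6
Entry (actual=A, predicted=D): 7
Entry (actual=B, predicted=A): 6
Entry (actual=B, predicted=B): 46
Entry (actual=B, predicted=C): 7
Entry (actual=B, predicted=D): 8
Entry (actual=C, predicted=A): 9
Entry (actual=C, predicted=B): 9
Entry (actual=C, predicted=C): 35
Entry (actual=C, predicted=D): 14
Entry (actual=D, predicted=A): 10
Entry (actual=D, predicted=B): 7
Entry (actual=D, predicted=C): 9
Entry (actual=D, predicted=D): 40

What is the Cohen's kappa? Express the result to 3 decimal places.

0.439

Observed agreement pₒ = trace/N = 147/253 = 0.5810
Expected agreement pₑ = Σ (rowᵢ·colᵢ)/N² = (53·51 + 67·76 + 67·57 + 66·69)/253² = 0.2526
κ = (pₒ − pₑ)/(1 − pₑ) = (0.5810 − 0.2526)/(1 − 0.2526) = 0.439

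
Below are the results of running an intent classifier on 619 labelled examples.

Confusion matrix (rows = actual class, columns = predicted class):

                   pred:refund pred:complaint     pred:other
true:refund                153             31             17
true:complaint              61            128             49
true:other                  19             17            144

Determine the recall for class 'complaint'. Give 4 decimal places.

0.5378

Take TP from the diagonal, FP from the rest of the 'complaint' prediction marginal, FN from the rest of the 'complaint' actual marginal.
recall = TP/(TP+FN).
complaint: TP=128, FN=61+49=110 → 128/238 = 0.53782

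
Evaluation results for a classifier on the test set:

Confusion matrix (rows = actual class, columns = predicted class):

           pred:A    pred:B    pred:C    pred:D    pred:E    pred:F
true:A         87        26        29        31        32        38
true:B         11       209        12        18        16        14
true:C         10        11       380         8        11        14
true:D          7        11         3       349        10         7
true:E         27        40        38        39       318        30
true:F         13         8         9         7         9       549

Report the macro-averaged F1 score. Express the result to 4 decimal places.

0.7367

Per-class F1 score (2·TP/(2·TP+FP+FN)):
  A: TP=87, FP=11+10+7+27+13=68, FN=26+29+31+32+38=156 → 174/398 = 0.43719
  B: TP=209, FP=26+11+11+40+8=96, FN=11+12+18+16+14=71 → 418/585 = 0.71453
  C: TP=380, FP=29+12+3+38+9=91, FN=10+11+8+11+14=54 → 760/905 = 0.83978
  D: TP=349, FP=31+18+8+39+7=103, FN=7+11+3+10+7=38 → 698/839 = 0.83194
  E: TP=318, FP=32+16+11+10+9=78, FN=27+40+38+39+30=174 → 636/888 = 0.71622
  F: TP=549, FP=38+14+14+7+30=103, FN=13+8+9+7+9=46 → 1098/1247 = 0.88051
Macro-F1 score = mean = (0.43719 + 0.71453 + 0.83978 + 0.83194 + 0.71622 + 0.88051) / 6 = 0.7367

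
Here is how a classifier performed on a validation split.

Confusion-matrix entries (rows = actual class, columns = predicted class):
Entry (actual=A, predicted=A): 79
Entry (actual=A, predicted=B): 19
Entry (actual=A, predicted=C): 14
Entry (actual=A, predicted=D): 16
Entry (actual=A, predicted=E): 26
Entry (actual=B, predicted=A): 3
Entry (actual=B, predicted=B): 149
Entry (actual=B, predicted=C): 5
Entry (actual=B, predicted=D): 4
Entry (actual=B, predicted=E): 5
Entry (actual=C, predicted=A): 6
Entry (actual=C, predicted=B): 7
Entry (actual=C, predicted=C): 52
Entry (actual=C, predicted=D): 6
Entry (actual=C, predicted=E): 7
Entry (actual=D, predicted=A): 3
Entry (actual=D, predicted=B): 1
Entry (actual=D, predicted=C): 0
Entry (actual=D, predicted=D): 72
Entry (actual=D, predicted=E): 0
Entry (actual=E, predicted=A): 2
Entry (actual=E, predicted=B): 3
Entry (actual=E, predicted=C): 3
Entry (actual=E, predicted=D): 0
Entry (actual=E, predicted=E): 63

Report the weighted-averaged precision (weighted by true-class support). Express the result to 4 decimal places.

0.7779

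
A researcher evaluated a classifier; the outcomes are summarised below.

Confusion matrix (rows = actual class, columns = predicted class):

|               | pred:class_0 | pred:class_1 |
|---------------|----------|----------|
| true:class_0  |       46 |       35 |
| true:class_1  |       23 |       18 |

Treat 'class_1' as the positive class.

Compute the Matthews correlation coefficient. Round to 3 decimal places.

0.007

MCC = (TP·TN − FP·FN) / √((TP+FP)(TP+FN)(TN+FP)(TN+FN))
Numerator = 18·46 − 35·23 = 23
Denominator = √(53·41·81·69) = √12144897 = 3484.9529
MCC = 23 / 3484.9529 = 0.007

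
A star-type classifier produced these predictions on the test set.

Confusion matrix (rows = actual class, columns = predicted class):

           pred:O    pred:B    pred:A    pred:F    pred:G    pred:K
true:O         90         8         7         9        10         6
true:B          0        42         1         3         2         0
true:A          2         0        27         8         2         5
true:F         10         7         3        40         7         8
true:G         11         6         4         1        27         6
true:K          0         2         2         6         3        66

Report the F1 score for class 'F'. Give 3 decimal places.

0.563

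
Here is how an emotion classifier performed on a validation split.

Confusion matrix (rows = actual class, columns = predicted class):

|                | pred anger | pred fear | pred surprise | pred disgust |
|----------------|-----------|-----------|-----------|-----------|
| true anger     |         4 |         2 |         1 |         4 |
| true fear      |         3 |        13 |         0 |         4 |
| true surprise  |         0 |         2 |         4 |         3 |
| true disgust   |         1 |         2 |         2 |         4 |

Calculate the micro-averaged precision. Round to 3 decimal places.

Micro-averaging pools counts across classes: ΣTP=25, ΣFP=24, ΣFN=24.
Micro-precision = TP/(TP+FP) on pooled counts = 0.510 (equals overall accuracy in single-label multiclass).

0.510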